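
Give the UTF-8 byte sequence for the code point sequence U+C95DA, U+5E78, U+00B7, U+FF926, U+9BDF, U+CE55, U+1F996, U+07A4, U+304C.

U+C95DA: 4-byte form → F3 89 97 9A.
U+5E78: 3-byte form → E5 B9 B8.
U+00B7: 2-byte form → C2 B7.
U+FF926: 4-byte form → F3 BF A4 A6.
U+9BDF: 3-byte form → E9 AF 9F.
U+CE55: 3-byte form → EC B9 95.
U+1F996: 4-byte form → F0 9F A6 96.
U+07A4: 2-byte form → DE A4.
U+304C: 3-byte form → E3 81 8C.
Concatenated (28 bytes): F3 89 97 9A E5 B9 B8 C2 B7 F3 BF A4 A6 E9 AF 9F EC B9 95 F0 9F A6 96 DE A4 E3 81 8C.

F3 89 97 9A E5 B9 B8 C2 B7 F3 BF A4 A6 E9 AF 9F EC B9 95 F0 9F A6 96 DE A4 E3 81 8C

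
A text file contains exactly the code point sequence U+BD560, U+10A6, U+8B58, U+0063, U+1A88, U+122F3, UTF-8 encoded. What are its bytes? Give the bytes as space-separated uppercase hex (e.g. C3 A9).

U+BD560: 4-byte form → F2 BD 95 A0.
U+10A6: 3-byte form → E1 82 A6.
U+8B58: 3-byte form → E8 AD 98.
U+0063: 1-byte form → 63.
U+1A88: 3-byte form → E1 AA 88.
U+122F3: 4-byte form → F0 92 8B B3.
Concatenated (18 bytes): F2 BD 95 A0 E1 82 A6 E8 AD 98 63 E1 AA 88 F0 92 8B B3.

F2 BD 95 A0 E1 82 A6 E8 AD 98 63 E1 AA 88 F0 92 8B B3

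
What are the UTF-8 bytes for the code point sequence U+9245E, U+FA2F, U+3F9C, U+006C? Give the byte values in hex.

U+9245E: 4-byte form → F2 92 91 9E.
U+FA2F: 3-byte form → EF A8 AF.
U+3F9C: 3-byte form → E3 BE 9C.
U+006C: 1-byte form → 6C.
Concatenated (11 bytes): F2 92 91 9E EF A8 AF E3 BE 9C 6C.

F2 92 91 9E EF A8 AF E3 BE 9C 6C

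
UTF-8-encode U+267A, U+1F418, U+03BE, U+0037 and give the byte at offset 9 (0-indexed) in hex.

0x37

U+267A → 3-byte form E2 99 BA at offsets 0–2.
U+1F418 → 4-byte form F0 9F 90 98 at offsets 3–6.
U+03BE → 2-byte form CE BE at offsets 7–8.
U+0037 → 1-byte form 37 at offsets 9–9.
Offset 9 falls in char 4's range; it's byte 1 of 37 = 0x37.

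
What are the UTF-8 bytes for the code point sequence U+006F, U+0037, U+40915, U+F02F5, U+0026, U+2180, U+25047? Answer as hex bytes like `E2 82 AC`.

U+006F: 1-byte form → 6F.
U+0037: 1-byte form → 37.
U+40915: 4-byte form → F1 80 A4 95.
U+F02F5: 4-byte form → F3 B0 8B B5.
U+0026: 1-byte form → 26.
U+2180: 3-byte form → E2 86 80.
U+25047: 4-byte form → F0 A5 81 87.
Concatenated (18 bytes): 6F 37 F1 80 A4 95 F3 B0 8B B5 26 E2 86 80 F0 A5 81 87.

6F 37 F1 80 A4 95 F3 B0 8B B5 26 E2 86 80 F0 A5 81 87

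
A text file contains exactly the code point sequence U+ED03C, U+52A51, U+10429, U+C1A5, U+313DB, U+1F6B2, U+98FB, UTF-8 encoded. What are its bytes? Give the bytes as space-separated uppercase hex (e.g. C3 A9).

U+ED03C: 4-byte form → F3 AD 80 BC.
U+52A51: 4-byte form → F1 92 A9 91.
U+10429: 4-byte form → F0 90 90 A9.
U+C1A5: 3-byte form → EC 86 A5.
U+313DB: 4-byte form → F0 B1 8F 9B.
U+1F6B2: 4-byte form → F0 9F 9A B2.
U+98FB: 3-byte form → E9 A3 BB.
Concatenated (26 bytes): F3 AD 80 BC F1 92 A9 91 F0 90 90 A9 EC 86 A5 F0 B1 8F 9B F0 9F 9A B2 E9 A3 BB.

F3 AD 80 BC F1 92 A9 91 F0 90 90 A9 EC 86 A5 F0 B1 8F 9B F0 9F 9A B2 E9 A3 BB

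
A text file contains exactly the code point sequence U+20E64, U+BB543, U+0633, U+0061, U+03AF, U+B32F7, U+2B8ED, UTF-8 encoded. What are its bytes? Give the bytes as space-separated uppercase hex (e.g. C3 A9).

F0 A0 B9 A4 F2 BB 95 83 D8 B3 61 CE AF F2 B3 8B B7 F0 AB A3 AD

U+20E64: 4-byte form → F0 A0 B9 A4.
U+BB543: 4-byte form → F2 BB 95 83.
U+0633: 2-byte form → D8 B3.
U+0061: 1-byte form → 61.
U+03AF: 2-byte form → CE AF.
U+B32F7: 4-byte form → F2 B3 8B B7.
U+2B8ED: 4-byte form → F0 AB A3 AD.
Concatenated (21 bytes): F0 A0 B9 A4 F2 BB 95 83 D8 B3 61 CE AF F2 B3 8B B7 F0 AB A3 AD.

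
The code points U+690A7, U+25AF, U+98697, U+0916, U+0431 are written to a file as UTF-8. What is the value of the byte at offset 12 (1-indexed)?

1-indexed offset 12 is 0-indexed offset 11.
U+690A7 → 4-byte form F1 A9 82 A7 at offsets 0–3.
U+25AF → 3-byte form E2 96 AF at offsets 4–6.
U+98697 → 4-byte form F2 98 9A 97 at offsets 7–10.
U+0916 → 3-byte form E0 A4 96 at offsets 11–13.
Offset 11 falls in char 4's range; it's byte 1 of E0 A4 96 = 0xE0.

0xE0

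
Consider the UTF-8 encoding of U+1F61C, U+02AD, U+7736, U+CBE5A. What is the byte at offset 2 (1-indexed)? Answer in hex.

0x9F

1-indexed offset 2 is 0-indexed offset 1.
U+1F61C → 4-byte form F0 9F 98 9C at offsets 0–3.
Offset 1 falls in char 1's range; it's byte 2 of F0 9F 98 9C = 0x9F.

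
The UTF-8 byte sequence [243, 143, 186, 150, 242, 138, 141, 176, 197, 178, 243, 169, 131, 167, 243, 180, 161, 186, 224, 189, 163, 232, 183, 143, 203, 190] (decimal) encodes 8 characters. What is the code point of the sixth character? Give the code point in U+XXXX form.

Offset 0: leading byte 0xF3 = 11110011 → 4-byte char #1 = F3 8F BA 96.
Offset 4: leading byte 0xF2 = 11110010 → 4-byte char #2 = F2 8A 8D B0.
Offset 8: leading byte 0xC5 = 11000101 → 2-byte char #3 = C5 B2.
Offset 10: leading byte 0xF3 = 11110011 → 4-byte char #4 = F3 A9 83 A7.
Offset 14: leading byte 0xF3 = 11110011 → 4-byte char #5 = F3 B4 A1 BA.
Offset 18: leading byte 0xE0 = 11100000 → 3-byte char #6 = E0 BD A3.
Leading byte 0xE0 = 11100000 matches 1110xxxx → 3-byte sequence.
Byte 1: 0xE0 = 11100000, payload 0000 (4 bits).
Byte 2: 0xBD = 10111101 (10xxxxxx ✓), payload 111101.
Byte 3: 0xA3 = 10100011 (10xxxxxx ✓), payload 100011.
Concatenate: 0000111101100011 = 0xF63 (16 bits → U+0F63).

U+0F63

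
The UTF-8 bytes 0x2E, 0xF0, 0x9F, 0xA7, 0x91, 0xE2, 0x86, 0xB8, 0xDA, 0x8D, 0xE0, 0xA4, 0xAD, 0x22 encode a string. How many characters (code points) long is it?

Byte at offset 0: 0x2E = 00101110 → 1-byte char (#1). Advance 1.
Byte at offset 1: 0xF0 = 11110000 → 4-byte char (#2). Advance 4.
Byte at offset 5: 0xE2 = 11100010 → 3-byte char (#3). Advance 3.
Byte at offset 8: 0xDA = 11011010 → 2-byte char (#4). Advance 2.
Byte at offset 10: 0xE0 = 11100000 → 3-byte char (#5). Advance 3.
Byte at offset 13: 0x22 = 00100010 → 1-byte char (#6). Advance 1.
Reached end at offset 14 after 6 code points.

6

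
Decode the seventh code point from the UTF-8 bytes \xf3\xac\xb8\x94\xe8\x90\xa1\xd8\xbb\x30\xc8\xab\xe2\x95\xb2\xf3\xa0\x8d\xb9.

U+E0379

Offset 0: leading byte 0xF3 = 11110011 → 4-byte char #1 = F3 AC B8 94.
Offset 4: leading byte 0xE8 = 11101000 → 3-byte char #2 = E8 90 A1.
Offset 7: leading byte 0xD8 = 11011000 → 2-byte char #3 = D8 BB.
Offset 9: leading byte 0x30 = 00110000 → 1-byte char #4 = 30.
Offset 10: leading byte 0xC8 = 11001000 → 2-byte char #5 = C8 AB.
Offset 12: leading byte 0xE2 = 11100010 → 3-byte char #6 = E2 95 B2.
Offset 15: leading byte 0xF3 = 11110011 → 4-byte char #7 = F3 A0 8D B9.
Leading byte 0xF3 = 11110011 matches 11110xxx → 4-byte sequence.
Byte 1: 0xF3 = 11110011, payload 011 (3 bits).
Byte 2: 0xA0 = 10100000 (10xxxxxx ✓), payload 100000.
Byte 3: 0x8D = 10001101 (10xxxxxx ✓), payload 001101.
Byte 4: 0xB9 = 10111001 (10xxxxxx ✓), payload 111001.
Concatenate: 011100000001101111001 = 0xE0379 (21 bits → U+E0379).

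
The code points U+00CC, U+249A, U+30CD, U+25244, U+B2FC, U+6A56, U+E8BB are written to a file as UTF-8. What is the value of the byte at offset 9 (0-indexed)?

0xA5

U+00CC → 2-byte form C3 8C at offsets 0–1.
U+249A → 3-byte form E2 92 9A at offsets 2–4.
U+30CD → 3-byte form E3 83 8D at offsets 5–7.
U+25244 → 4-byte form F0 A5 89 84 at offsets 8–11.
Offset 9 falls in char 4's range; it's byte 2 of F0 A5 89 84 = 0xA5.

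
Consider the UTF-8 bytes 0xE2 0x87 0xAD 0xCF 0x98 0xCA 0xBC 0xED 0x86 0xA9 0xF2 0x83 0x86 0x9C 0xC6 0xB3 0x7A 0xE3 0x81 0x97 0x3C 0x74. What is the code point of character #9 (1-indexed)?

U+003C

Offset 0: leading byte 0xE2 = 11100010 → 3-byte char #1 = E2 87 AD.
Offset 3: leading byte 0xCF = 11001111 → 2-byte char #2 = CF 98.
Offset 5: leading byte 0xCA = 11001010 → 2-byte char #3 = CA BC.
Offset 7: leading byte 0xED = 11101101 → 3-byte char #4 = ED 86 A9.
Offset 10: leading byte 0xF2 = 11110010 → 4-byte char #5 = F2 83 86 9C.
Offset 14: leading byte 0xC6 = 11000110 → 2-byte char #6 = C6 B3.
Offset 16: leading byte 0x7A = 01111010 → 1-byte char #7 = 7A.
Offset 17: leading byte 0xE3 = 11100011 → 3-byte char #8 = E3 81 97.
Offset 20: leading byte 0x3C = 00111100 → 1-byte char #9 = 3C.
Leading byte 0x3C = 00111100 matches 0xxxxxxx → 1-byte sequence.
Byte 1: 0x3C = 00111100, payload 0111100 (7 bits).
Concatenate: 0111100 = 0x3C (7 bits → U+003C).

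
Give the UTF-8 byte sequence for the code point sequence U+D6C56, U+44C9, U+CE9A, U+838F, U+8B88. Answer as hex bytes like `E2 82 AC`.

U+D6C56: 4-byte form → F3 96 B1 96.
U+44C9: 3-byte form → E4 93 89.
U+CE9A: 3-byte form → EC BA 9A.
U+838F: 3-byte form → E8 8E 8F.
U+8B88: 3-byte form → E8 AE 88.
Concatenated (16 bytes): F3 96 B1 96 E4 93 89 EC BA 9A E8 8E 8F E8 AE 88.

F3 96 B1 96 E4 93 89 EC BA 9A E8 8E 8F E8 AE 88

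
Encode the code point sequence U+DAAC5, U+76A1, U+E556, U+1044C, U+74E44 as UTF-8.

F3 9A AB 85 E7 9A A1 EE 95 96 F0 90 91 8C F1 B4 B9 84

U+DAAC5: 4-byte form → F3 9A AB 85.
U+76A1: 3-byte form → E7 9A A1.
U+E556: 3-byte form → EE 95 96.
U+1044C: 4-byte form → F0 90 91 8C.
U+74E44: 4-byte form → F1 B4 B9 84.
Concatenated (18 bytes): F3 9A AB 85 E7 9A A1 EE 95 96 F0 90 91 8C F1 B4 B9 84.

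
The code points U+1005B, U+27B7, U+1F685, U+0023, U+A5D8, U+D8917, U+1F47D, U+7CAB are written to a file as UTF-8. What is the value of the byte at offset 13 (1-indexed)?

1-indexed offset 13 is 0-indexed offset 12.
U+1005B → 4-byte form F0 90 81 9B at offsets 0–3.
U+27B7 → 3-byte form E2 9E B7 at offsets 4–6.
U+1F685 → 4-byte form F0 9F 9A 85 at offsets 7–10.
U+0023 → 1-byte form 23 at offsets 11–11.
U+A5D8 → 3-byte form EA 97 98 at offsets 12–14.
Offset 12 falls in char 5's range; it's byte 1 of EA 97 98 = 0xEA.

0xEA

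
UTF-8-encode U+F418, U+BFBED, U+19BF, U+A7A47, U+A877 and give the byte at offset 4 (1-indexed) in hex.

1-indexed offset 4 is 0-indexed offset 3.
U+F418 → 3-byte form EF 90 98 at offsets 0–2.
U+BFBED → 4-byte form F2 BF AF AD at offsets 3–6.
Offset 3 falls in char 2's range; it's byte 1 of F2 BF AF AD = 0xF2.

0xF2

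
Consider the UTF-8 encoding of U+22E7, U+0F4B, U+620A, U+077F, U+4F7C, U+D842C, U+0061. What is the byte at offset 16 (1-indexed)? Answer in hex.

0x98

1-indexed offset 16 is 0-indexed offset 15.
U+22E7 → 3-byte form E2 8B A7 at offsets 0–2.
U+0F4B → 3-byte form E0 BD 8B at offsets 3–5.
U+620A → 3-byte form E6 88 8A at offsets 6–8.
U+077F → 2-byte form DD BF at offsets 9–10.
U+4F7C → 3-byte form E4 BD BC at offsets 11–13.
U+D842C → 4-byte form F3 98 90 AC at offsets 14–17.
Offset 15 falls in char 6's range; it's byte 2 of F3 98 90 AC = 0x98.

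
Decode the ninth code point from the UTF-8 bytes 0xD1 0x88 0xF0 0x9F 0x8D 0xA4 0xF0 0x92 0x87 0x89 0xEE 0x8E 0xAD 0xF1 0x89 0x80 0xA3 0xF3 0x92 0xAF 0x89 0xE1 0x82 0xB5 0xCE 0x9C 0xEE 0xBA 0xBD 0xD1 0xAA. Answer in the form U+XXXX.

Offset 0: leading byte 0xD1 = 11010001 → 2-byte char #1 = D1 88.
Offset 2: leading byte 0xF0 = 11110000 → 4-byte char #2 = F0 9F 8D A4.
Offset 6: leading byte 0xF0 = 11110000 → 4-byte char #3 = F0 92 87 89.
Offset 10: leading byte 0xEE = 11101110 → 3-byte char #4 = EE 8E AD.
Offset 13: leading byte 0xF1 = 11110001 → 4-byte char #5 = F1 89 80 A3.
Offset 17: leading byte 0xF3 = 11110011 → 4-byte char #6 = F3 92 AF 89.
Offset 21: leading byte 0xE1 = 11100001 → 3-byte char #7 = E1 82 B5.
Offset 24: leading byte 0xCE = 11001110 → 2-byte char #8 = CE 9C.
Offset 26: leading byte 0xEE = 11101110 → 3-byte char #9 = EE BA BD.
Leading byte 0xEE = 11101110 matches 1110xxxx → 3-byte sequence.
Byte 1: 0xEE = 11101110, payload 1110 (4 bits).
Byte 2: 0xBA = 10111010 (10xxxxxx ✓), payload 111010.
Byte 3: 0xBD = 10111101 (10xxxxxx ✓), payload 111101.
Concatenate: 1110111010111101 = 0xEEBD (16 bits → U+EEBD).

U+EEBD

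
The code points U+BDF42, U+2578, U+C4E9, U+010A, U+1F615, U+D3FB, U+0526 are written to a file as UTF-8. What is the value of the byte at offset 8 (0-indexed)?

0x93

U+BDF42 → 4-byte form F2 BD BD 82 at offsets 0–3.
U+2578 → 3-byte form E2 95 B8 at offsets 4–6.
U+C4E9 → 3-byte form EC 93 A9 at offsets 7–9.
Offset 8 falls in char 3's range; it's byte 2 of EC 93 A9 = 0x93.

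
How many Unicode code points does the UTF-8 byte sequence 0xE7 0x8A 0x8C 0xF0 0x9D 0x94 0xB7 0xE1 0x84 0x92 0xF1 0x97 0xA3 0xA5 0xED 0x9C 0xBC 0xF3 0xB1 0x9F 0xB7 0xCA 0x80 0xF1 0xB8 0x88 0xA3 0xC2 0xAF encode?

Byte at offset 0: 0xE7 = 11100111 → 3-byte char (#1). Advance 3.
Byte at offset 3: 0xF0 = 11110000 → 4-byte char (#2). Advance 4.
Byte at offset 7: 0xE1 = 11100001 → 3-byte char (#3). Advance 3.
Byte at offset 10: 0xF1 = 11110001 → 4-byte char (#4). Advance 4.
Byte at offset 14: 0xED = 11101101 → 3-byte char (#5). Advance 3.
Byte at offset 17: 0xF3 = 11110011 → 4-byte char (#6). Advance 4.
Byte at offset 21: 0xCA = 11001010 → 2-byte char (#7). Advance 2.
Byte at offset 23: 0xF1 = 11110001 → 4-byte char (#8). Advance 4.
Byte at offset 27: 0xC2 = 11000010 → 2-byte char (#9). Advance 2.
Reached end at offset 29 after 9 code points.

9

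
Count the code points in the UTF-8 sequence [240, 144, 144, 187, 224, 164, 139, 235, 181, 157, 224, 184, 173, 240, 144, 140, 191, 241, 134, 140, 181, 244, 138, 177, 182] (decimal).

Byte at offset 0: 0xF0 = 11110000 → 4-byte char (#1). Advance 4.
Byte at offset 4: 0xE0 = 11100000 → 3-byte char (#2). Advance 3.
Byte at offset 7: 0xEB = 11101011 → 3-byte char (#3). Advance 3.
Byte at offset 10: 0xE0 = 11100000 → 3-byte char (#4). Advance 3.
Byte at offset 13: 0xF0 = 11110000 → 4-byte char (#5). Advance 4.
Byte at offset 17: 0xF1 = 11110001 → 4-byte char (#6). Advance 4.
Byte at offset 21: 0xF4 = 11110100 → 4-byte char (#7). Advance 4.
Reached end at offset 25 after 7 code points.

7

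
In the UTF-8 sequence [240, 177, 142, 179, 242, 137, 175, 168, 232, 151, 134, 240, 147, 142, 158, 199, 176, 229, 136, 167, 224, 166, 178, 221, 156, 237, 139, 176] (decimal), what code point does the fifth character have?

Offset 0: leading byte 0xF0 = 11110000 → 4-byte char #1 = F0 B1 8E B3.
Offset 4: leading byte 0xF2 = 11110010 → 4-byte char #2 = F2 89 AF A8.
Offset 8: leading byte 0xE8 = 11101000 → 3-byte char #3 = E8 97 86.
Offset 11: leading byte 0xF0 = 11110000 → 4-byte char #4 = F0 93 8E 9E.
Offset 15: leading byte 0xC7 = 11000111 → 2-byte char #5 = C7 B0.
Leading byte 0xC7 = 11000111 matches 110xxxxx → 2-byte sequence.
Byte 1: 0xC7 = 11000111, payload 00111 (5 bits).
Byte 2: 0xB0 = 10110000 (10xxxxxx ✓), payload 110000.
Concatenate: 00111110000 = 0x1F0 (11 bits → U+01F0).

U+01F0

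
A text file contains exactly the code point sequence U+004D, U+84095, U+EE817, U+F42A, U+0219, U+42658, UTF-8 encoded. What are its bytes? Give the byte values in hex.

U+004D: 1-byte form → 4D.
U+84095: 4-byte form → F2 84 82 95.
U+EE817: 4-byte form → F3 AE A0 97.
U+F42A: 3-byte form → EF 90 AA.
U+0219: 2-byte form → C8 99.
U+42658: 4-byte form → F1 82 99 98.
Concatenated (18 bytes): 4D F2 84 82 95 F3 AE A0 97 EF 90 AA C8 99 F1 82 99 98.

4D F2 84 82 95 F3 AE A0 97 EF 90 AA C8 99 F1 82 99 98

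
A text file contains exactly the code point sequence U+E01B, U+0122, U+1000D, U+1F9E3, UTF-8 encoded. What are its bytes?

U+E01B: 3-byte form → EE 80 9B.
U+0122: 2-byte form → C4 A2.
U+1000D: 4-byte form → F0 90 80 8D.
U+1F9E3: 4-byte form → F0 9F A7 A3.
Concatenated (13 bytes): EE 80 9B C4 A2 F0 90 80 8D F0 9F A7 A3.

EE 80 9B C4 A2 F0 90 80 8D F0 9F A7 A3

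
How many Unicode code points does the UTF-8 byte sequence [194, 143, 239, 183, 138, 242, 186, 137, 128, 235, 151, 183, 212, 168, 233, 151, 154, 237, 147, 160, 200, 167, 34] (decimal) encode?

9

Byte at offset 0: 0xC2 = 11000010 → 2-byte char (#1). Advance 2.
Byte at offset 2: 0xEF = 11101111 → 3-byte char (#2). Advance 3.
Byte at offset 5: 0xF2 = 11110010 → 4-byte char (#3). Advance 4.
Byte at offset 9: 0xEB = 11101011 → 3-byte char (#4). Advance 3.
Byte at offset 12: 0xD4 = 11010100 → 2-byte char (#5). Advance 2.
Byte at offset 14: 0xE9 = 11101001 → 3-byte char (#6). Advance 3.
Byte at offset 17: 0xED = 11101101 → 3-byte char (#7). Advance 3.
Byte at offset 20: 0xC8 = 11001000 → 2-byte char (#8). Advance 2.
Byte at offset 22: 0x22 = 00100010 → 1-byte char (#9). Advance 1.
Reached end at offset 23 after 9 code points.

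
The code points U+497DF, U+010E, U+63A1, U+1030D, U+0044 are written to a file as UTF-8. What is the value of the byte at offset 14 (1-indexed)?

0x44

1-indexed offset 14 is 0-indexed offset 13.
U+497DF → 4-byte form F1 89 9F 9F at offsets 0–3.
U+010E → 2-byte form C4 8E at offsets 4–5.
U+63A1 → 3-byte form E6 8E A1 at offsets 6–8.
U+1030D → 4-byte form F0 90 8C 8D at offsets 9–12.
U+0044 → 1-byte form 44 at offsets 13–13.
Offset 13 falls in char 5's range; it's byte 1 of 44 = 0x44.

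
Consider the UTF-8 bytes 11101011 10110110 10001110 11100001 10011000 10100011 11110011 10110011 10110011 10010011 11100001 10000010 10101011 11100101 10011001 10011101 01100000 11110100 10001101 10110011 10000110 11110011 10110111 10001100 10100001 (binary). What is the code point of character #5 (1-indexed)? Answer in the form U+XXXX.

Offset 0: leading byte 0xEB = 11101011 → 3-byte char #1 = EB B6 8E.
Offset 3: leading byte 0xE1 = 11100001 → 3-byte char #2 = E1 98 A3.
Offset 6: leading byte 0xF3 = 11110011 → 4-byte char #3 = F3 B3 B3 93.
Offset 10: leading byte 0xE1 = 11100001 → 3-byte char #4 = E1 82 AB.
Offset 13: leading byte 0xE5 = 11100101 → 3-byte char #5 = E5 99 9D.
Leading byte 0xE5 = 11100101 matches 1110xxxx → 3-byte sequence.
Byte 1: 0xE5 = 11100101, payload 0101 (4 bits).
Byte 2: 0x99 = 10011001 (10xxxxxx ✓), payload 011001.
Byte 3: 0x9D = 10011101 (10xxxxxx ✓), payload 011101.
Concatenate: 0101011001011101 = 0x565D (16 bits → U+565D).

U+565D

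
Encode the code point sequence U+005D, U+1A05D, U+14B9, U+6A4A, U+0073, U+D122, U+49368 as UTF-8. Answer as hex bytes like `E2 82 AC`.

U+005D: 1-byte form → 5D.
U+1A05D: 4-byte form → F0 9A 81 9D.
U+14B9: 3-byte form → E1 92 B9.
U+6A4A: 3-byte form → E6 A9 8A.
U+0073: 1-byte form → 73.
U+D122: 3-byte form → ED 84 A2.
U+49368: 4-byte form → F1 89 8D A8.
Concatenated (19 bytes): 5D F0 9A 81 9D E1 92 B9 E6 A9 8A 73 ED 84 A2 F1 89 8D A8.

5D F0 9A 81 9D E1 92 B9 E6 A9 8A 73 ED 84 A2 F1 89 8D A8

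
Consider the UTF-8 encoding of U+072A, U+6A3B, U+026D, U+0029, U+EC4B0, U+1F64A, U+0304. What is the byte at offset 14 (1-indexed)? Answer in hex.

1-indexed offset 14 is 0-indexed offset 13.
U+072A → 2-byte form DC AA at offsets 0–1.
U+6A3B → 3-byte form E6 A8 BB at offsets 2–4.
U+026D → 2-byte form C9 AD at offsets 5–6.
U+0029 → 1-byte form 29 at offsets 7–7.
U+EC4B0 → 4-byte form F3 AC 92 B0 at offsets 8–11.
U+1F64A → 4-byte form F0 9F 99 8A at offsets 12–15.
Offset 13 falls in char 6's range; it's byte 2 of F0 9F 99 8A = 0x9F.

0x9F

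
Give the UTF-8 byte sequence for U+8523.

U+8523 = 0x8523 = 34083 decimal. In range U+0800–U+FFFF → 3-byte form: 1110xxxx 10xxxxxx 10xxxxxx.
Binary (16 bits): 1000010100100011.
Split 4+6+6: 1000 | 010100 | 100011.
Byte 1: 11101000 = 0xE8.
Byte 2: 10010100 = 0x94.
Byte 3: 10100011 = 0xA3.

E8 94 A3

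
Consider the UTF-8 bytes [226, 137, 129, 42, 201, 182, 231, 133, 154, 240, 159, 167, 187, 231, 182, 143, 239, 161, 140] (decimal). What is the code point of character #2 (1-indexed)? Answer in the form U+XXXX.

Offset 0: leading byte 0xE2 = 11100010 → 3-byte char #1 = E2 89 81.
Offset 3: leading byte 0x2A = 00101010 → 1-byte char #2 = 2A.
Leading byte 0x2A = 00101010 matches 0xxxxxxx → 1-byte sequence.
Byte 1: 0x2A = 00101010, payload 0101010 (7 bits).
Concatenate: 0101010 = 0x2A (7 bits → U+002A).

U+002A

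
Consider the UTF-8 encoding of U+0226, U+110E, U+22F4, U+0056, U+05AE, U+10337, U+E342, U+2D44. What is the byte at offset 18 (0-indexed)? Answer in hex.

U+0226 → 2-byte form C8 A6 at offsets 0–1.
U+110E → 3-byte form E1 84 8E at offsets 2–4.
U+22F4 → 3-byte form E2 8B B4 at offsets 5–7.
U+0056 → 1-byte form 56 at offsets 8–8.
U+05AE → 2-byte form D6 AE at offsets 9–10.
U+10337 → 4-byte form F0 90 8C B7 at offsets 11–14.
U+E342 → 3-byte form EE 8D 82 at offsets 15–17.
U+2D44 → 3-byte form E2 B5 84 at offsets 18–20.
Offset 18 falls in char 8's range; it's byte 1 of E2 B5 84 = 0xE2.

0xE2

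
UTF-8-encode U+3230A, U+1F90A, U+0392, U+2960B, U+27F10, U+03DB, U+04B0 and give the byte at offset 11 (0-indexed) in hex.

0xA9

U+3230A → 4-byte form F0 B2 8C 8A at offsets 0–3.
U+1F90A → 4-byte form F0 9F A4 8A at offsets 4–7.
U+0392 → 2-byte form CE 92 at offsets 8–9.
U+2960B → 4-byte form F0 A9 98 8B at offsets 10–13.
Offset 11 falls in char 4's range; it's byte 2 of F0 A9 98 8B = 0xA9.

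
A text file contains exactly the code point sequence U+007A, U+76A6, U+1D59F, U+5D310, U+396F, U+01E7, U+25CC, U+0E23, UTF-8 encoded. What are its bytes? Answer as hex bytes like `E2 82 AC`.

U+007A: 1-byte form → 7A.
U+76A6: 3-byte form → E7 9A A6.
U+1D59F: 4-byte form → F0 9D 96 9F.
U+5D310: 4-byte form → F1 9D 8C 90.
U+396F: 3-byte form → E3 A5 AF.
U+01E7: 2-byte form → C7 A7.
U+25CC: 3-byte form → E2 97 8C.
U+0E23: 3-byte form → E0 B8 A3.
Concatenated (23 bytes): 7A E7 9A A6 F0 9D 96 9F F1 9D 8C 90 E3 A5 AF C7 A7 E2 97 8C E0 B8 A3.

7A E7 9A A6 F0 9D 96 9F F1 9D 8C 90 E3 A5 AF C7 A7 E2 97 8C E0 B8 A3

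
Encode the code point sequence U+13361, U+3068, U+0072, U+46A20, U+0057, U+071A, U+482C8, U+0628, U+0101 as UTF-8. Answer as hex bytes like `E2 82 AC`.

F0 93 8D A1 E3 81 A8 72 F1 86 A8 A0 57 DC 9A F1 88 8B 88 D8 A8 C4 81

U+13361: 4-byte form → F0 93 8D A1.
U+3068: 3-byte form → E3 81 A8.
U+0072: 1-byte form → 72.
U+46A20: 4-byte form → F1 86 A8 A0.
U+0057: 1-byte form → 57.
U+071A: 2-byte form → DC 9A.
U+482C8: 4-byte form → F1 88 8B 88.
U+0628: 2-byte form → D8 A8.
U+0101: 2-byte form → C4 81.
Concatenated (23 bytes): F0 93 8D A1 E3 81 A8 72 F1 86 A8 A0 57 DC 9A F1 88 8B 88 D8 A8 C4 81.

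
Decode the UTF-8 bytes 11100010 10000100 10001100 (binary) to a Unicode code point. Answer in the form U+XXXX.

U+210C

Leading byte 0xE2 = 11100010 matches 1110xxxx → 3-byte sequence.
Byte 1: 0xE2 = 11100010, payload 0010 (4 bits).
Byte 2: 0x84 = 10000100 (10xxxxxx ✓), payload 000100.
Byte 3: 0x8C = 10001100 (10xxxxxx ✓), payload 001100.
Concatenate: 0010000100001100 = 0x210C (16 bits → U+210C).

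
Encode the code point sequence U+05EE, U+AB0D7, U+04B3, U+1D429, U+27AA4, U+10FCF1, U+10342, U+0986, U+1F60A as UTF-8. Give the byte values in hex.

U+05EE: 2-byte form → D7 AE.
U+AB0D7: 4-byte form → F2 AB 83 97.
U+04B3: 2-byte form → D2 B3.
U+1D429: 4-byte form → F0 9D 90 A9.
U+27AA4: 4-byte form → F0 A7 AA A4.
U+10FCF1: 4-byte form → F4 8F B3 B1.
U+10342: 4-byte form → F0 90 8D 82.
U+0986: 3-byte form → E0 A6 86.
U+1F60A: 4-byte form → F0 9F 98 8A.
Concatenated (31 bytes): D7 AE F2 AB 83 97 D2 B3 F0 9D 90 A9 F0 A7 AA A4 F4 8F B3 B1 F0 90 8D 82 E0 A6 86 F0 9F 98 8A.

D7 AE F2 AB 83 97 D2 B3 F0 9D 90 A9 F0 A7 AA A4 F4 8F B3 B1 F0 90 8D 82 E0 A6 86 F0 9F 98 8A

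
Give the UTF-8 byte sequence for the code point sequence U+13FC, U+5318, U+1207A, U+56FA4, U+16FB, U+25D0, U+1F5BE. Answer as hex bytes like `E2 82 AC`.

U+13FC: 3-byte form → E1 8F BC.
U+5318: 3-byte form → E5 8C 98.
U+1207A: 4-byte form → F0 92 81 BA.
U+56FA4: 4-byte form → F1 96 BE A4.
U+16FB: 3-byte form → E1 9B BB.
U+25D0: 3-byte form → E2 97 90.
U+1F5BE: 4-byte form → F0 9F 96 BE.
Concatenated (24 bytes): E1 8F BC E5 8C 98 F0 92 81 BA F1 96 BE A4 E1 9B BB E2 97 90 F0 9F 96 BE.

E1 8F BC E5 8C 98 F0 92 81 BA F1 96 BE A4 E1 9B BB E2 97 90 F0 9F 96 BE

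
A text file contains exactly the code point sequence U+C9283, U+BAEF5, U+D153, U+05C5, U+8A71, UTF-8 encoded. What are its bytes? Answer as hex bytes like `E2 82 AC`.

F3 89 8A 83 F2 BA BB B5 ED 85 93 D7 85 E8 A9 B1

U+C9283: 4-byte form → F3 89 8A 83.
U+BAEF5: 4-byte form → F2 BA BB B5.
U+D153: 3-byte form → ED 85 93.
U+05C5: 2-byte form → D7 85.
U+8A71: 3-byte form → E8 A9 B1.
Concatenated (16 bytes): F3 89 8A 83 F2 BA BB B5 ED 85 93 D7 85 E8 A9 B1.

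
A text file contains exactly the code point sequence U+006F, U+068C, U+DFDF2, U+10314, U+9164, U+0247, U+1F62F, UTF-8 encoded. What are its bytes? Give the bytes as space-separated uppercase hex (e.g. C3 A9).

6F DA 8C F3 9F B7 B2 F0 90 8C 94 E9 85 A4 C9 87 F0 9F 98 AF

U+006F: 1-byte form → 6F.
U+068C: 2-byte form → DA 8C.
U+DFDF2: 4-byte form → F3 9F B7 B2.
U+10314: 4-byte form → F0 90 8C 94.
U+9164: 3-byte form → E9 85 A4.
U+0247: 2-byte form → C9 87.
U+1F62F: 4-byte form → F0 9F 98 AF.
Concatenated (20 bytes): 6F DA 8C F3 9F B7 B2 F0 90 8C 94 E9 85 A4 C9 87 F0 9F 98 AF.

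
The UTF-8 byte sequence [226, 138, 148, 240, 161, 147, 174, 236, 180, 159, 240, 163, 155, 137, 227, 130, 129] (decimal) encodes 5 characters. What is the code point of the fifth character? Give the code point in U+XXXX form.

U+3081

Offset 0: leading byte 0xE2 = 11100010 → 3-byte char #1 = E2 8A 94.
Offset 3: leading byte 0xF0 = 11110000 → 4-byte char #2 = F0 A1 93 AE.
Offset 7: leading byte 0xEC = 11101100 → 3-byte char #3 = EC B4 9F.
Offset 10: leading byte 0xF0 = 11110000 → 4-byte char #4 = F0 A3 9B 89.
Offset 14: leading byte 0xE3 = 11100011 → 3-byte char #5 = E3 82 81.
Leading byte 0xE3 = 11100011 matches 1110xxxx → 3-byte sequence.
Byte 1: 0xE3 = 11100011, payload 0011 (4 bits).
Byte 2: 0x82 = 10000010 (10xxxxxx ✓), payload 000010.
Byte 3: 0x81 = 10000001 (10xxxxxx ✓), payload 000001.
Concatenate: 0011000010000001 = 0x3081 (16 bits → U+3081).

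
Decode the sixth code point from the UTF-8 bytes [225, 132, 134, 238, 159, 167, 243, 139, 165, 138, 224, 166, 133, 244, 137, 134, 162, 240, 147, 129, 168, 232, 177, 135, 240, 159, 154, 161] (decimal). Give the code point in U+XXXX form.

Offset 0: leading byte 0xE1 = 11100001 → 3-byte char #1 = E1 84 86.
Offset 3: leading byte 0xEE = 11101110 → 3-byte char #2 = EE 9F A7.
Offset 6: leading byte 0xF3 = 11110011 → 4-byte char #3 = F3 8B A5 8A.
Offset 10: leading byte 0xE0 = 11100000 → 3-byte char #4 = E0 A6 85.
Offset 13: leading byte 0xF4 = 11110100 → 4-byte char #5 = F4 89 86 A2.
Offset 17: leading byte 0xF0 = 11110000 → 4-byte char #6 = F0 93 81 A8.
Leading byte 0xF0 = 11110000 matches 11110xxx → 4-byte sequence.
Byte 1: 0xF0 = 11110000, payload 000 (3 bits).
Byte 2: 0x93 = 10010011 (10xxxxxx ✓), payload 010011.
Byte 3: 0x81 = 10000001 (10xxxxxx ✓), payload 000001.
Byte 4: 0xA8 = 10101000 (10xxxxxx ✓), payload 101000.
Concatenate: 000010011000001101000 = 0x13068 (21 bits → U+13068).

U+13068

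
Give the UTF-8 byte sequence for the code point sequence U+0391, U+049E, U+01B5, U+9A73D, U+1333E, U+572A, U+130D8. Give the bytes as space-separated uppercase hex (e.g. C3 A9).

U+0391: 2-byte form → CE 91.
U+049E: 2-byte form → D2 9E.
U+01B5: 2-byte form → C6 B5.
U+9A73D: 4-byte form → F2 9A 9C BD.
U+1333E: 4-byte form → F0 93 8C BE.
U+572A: 3-byte form → E5 9C AA.
U+130D8: 4-byte form → F0 93 83 98.
Concatenated (21 bytes): CE 91 D2 9E C6 B5 F2 9A 9C BD F0 93 8C BE E5 9C AA F0 93 83 98.

CE 91 D2 9E C6 B5 F2 9A 9C BD F0 93 8C BE E5 9C AA F0 93 83 98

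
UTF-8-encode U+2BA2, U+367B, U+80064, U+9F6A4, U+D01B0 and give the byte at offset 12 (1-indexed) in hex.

1-indexed offset 12 is 0-indexed offset 11.
U+2BA2 → 3-byte form E2 AE A2 at offsets 0–2.
U+367B → 3-byte form E3 99 BB at offsets 3–5.
U+80064 → 4-byte form F2 80 81 A4 at offsets 6–9.
U+9F6A4 → 4-byte form F2 9F 9A A4 at offsets 10–13.
Offset 11 falls in char 4's range; it's byte 2 of F2 9F 9A A4 = 0x9F.

0x9F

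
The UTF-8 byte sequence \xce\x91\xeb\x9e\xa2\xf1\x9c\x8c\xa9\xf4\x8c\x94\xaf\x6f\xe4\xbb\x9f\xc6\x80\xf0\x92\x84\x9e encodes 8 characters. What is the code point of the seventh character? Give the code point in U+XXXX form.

U+0180

Offset 0: leading byte 0xCE = 11001110 → 2-byte char #1 = CE 91.
Offset 2: leading byte 0xEB = 11101011 → 3-byte char #2 = EB 9E A2.
Offset 5: leading byte 0xF1 = 11110001 → 4-byte char #3 = F1 9C 8C A9.
Offset 9: leading byte 0xF4 = 11110100 → 4-byte char #4 = F4 8C 94 AF.
Offset 13: leading byte 0x6F = 01101111 → 1-byte char #5 = 6F.
Offset 14: leading byte 0xE4 = 11100100 → 3-byte char #6 = E4 BB 9F.
Offset 17: leading byte 0xC6 = 11000110 → 2-byte char #7 = C6 80.
Leading byte 0xC6 = 11000110 matches 110xxxxx → 2-byte sequence.
Byte 1: 0xC6 = 11000110, payload 00110 (5 bits).
Byte 2: 0x80 = 10000000 (10xxxxxx ✓), payload 000000.
Concatenate: 00110000000 = 0x180 (11 bits → U+0180).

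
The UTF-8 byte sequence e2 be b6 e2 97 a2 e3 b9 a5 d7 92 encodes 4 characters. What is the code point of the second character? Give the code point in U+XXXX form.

Offset 0: leading byte 0xE2 = 11100010 → 3-byte char #1 = E2 BE B6.
Offset 3: leading byte 0xE2 = 11100010 → 3-byte char #2 = E2 97 A2.
Leading byte 0xE2 = 11100010 matches 1110xxxx → 3-byte sequence.
Byte 1: 0xE2 = 11100010, payload 0010 (4 bits).
Byte 2: 0x97 = 10010111 (10xxxxxx ✓), payload 010111.
Byte 3: 0xA2 = 10100010 (10xxxxxx ✓), payload 100010.
Concatenate: 0010010111100010 = 0x25E2 (16 bits → U+25E2).

U+25E2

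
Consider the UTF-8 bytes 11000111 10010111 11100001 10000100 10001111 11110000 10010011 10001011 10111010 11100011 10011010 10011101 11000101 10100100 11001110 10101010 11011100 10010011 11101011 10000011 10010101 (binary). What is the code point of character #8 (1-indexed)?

Offset 0: leading byte 0xC7 = 11000111 → 2-byte char #1 = C7 97.
Offset 2: leading byte 0xE1 = 11100001 → 3-byte char #2 = E1 84 8F.
Offset 5: leading byte 0xF0 = 11110000 → 4-byte char #3 = F0 93 8B BA.
Offset 9: leading byte 0xE3 = 11100011 → 3-byte char #4 = E3 9A 9D.
Offset 12: leading byte 0xC5 = 11000101 → 2-byte char #5 = C5 A4.
Offset 14: leading byte 0xCE = 11001110 → 2-byte char #6 = CE AA.
Offset 16: leading byte 0xDC = 11011100 → 2-byte char #7 = DC 93.
Offset 18: leading byte 0xEB = 11101011 → 3-byte char #8 = EB 83 95.
Leading byte 0xEB = 11101011 matches 1110xxxx → 3-byte sequence.
Byte 1: 0xEB = 11101011, payload 1011 (4 bits).
Byte 2: 0x83 = 10000011 (10xxxxxx ✓), payload 000011.
Byte 3: 0x95 = 10010101 (10xxxxxx ✓), payload 010101.
Concatenate: 1011000011010101 = 0xB0D5 (16 bits → U+B0D5).

U+B0D5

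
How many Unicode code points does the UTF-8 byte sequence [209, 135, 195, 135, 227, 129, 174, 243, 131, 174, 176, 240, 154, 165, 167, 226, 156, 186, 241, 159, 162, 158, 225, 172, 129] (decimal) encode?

Byte at offset 0: 0xD1 = 11010001 → 2-byte char (#1). Advance 2.
Byte at offset 2: 0xC3 = 11000011 → 2-byte char (#2). Advance 2.
Byte at offset 4: 0xE3 = 11100011 → 3-byte char (#3). Advance 3.
Byte at offset 7: 0xF3 = 11110011 → 4-byte char (#4). Advance 4.
Byte at offset 11: 0xF0 = 11110000 → 4-byte char (#5). Advance 4.
Byte at offset 15: 0xE2 = 11100010 → 3-byte char (#6). Advance 3.
Byte at offset 18: 0xF1 = 11110001 → 4-byte char (#7). Advance 4.
Byte at offset 22: 0xE1 = 11100001 → 3-byte char (#8). Advance 3.
Reached end at offset 25 after 8 code points.

8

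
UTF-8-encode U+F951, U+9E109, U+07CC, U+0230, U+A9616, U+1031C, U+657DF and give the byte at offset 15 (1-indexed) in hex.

0x96

1-indexed offset 15 is 0-indexed offset 14.
U+F951 → 3-byte form EF A5 91 at offsets 0–2.
U+9E109 → 4-byte form F2 9E 84 89 at offsets 3–6.
U+07CC → 2-byte form DF 8C at offsets 7–8.
U+0230 → 2-byte form C8 B0 at offsets 9–10.
U+A9616 → 4-byte form F2 A9 98 96 at offsets 11–14.
Offset 14 falls in char 5's range; it's byte 4 of F2 A9 98 96 = 0x96.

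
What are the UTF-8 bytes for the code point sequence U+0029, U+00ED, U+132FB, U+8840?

U+0029: 1-byte form → 29.
U+00ED: 2-byte form → C3 AD.
U+132FB: 4-byte form → F0 93 8B BB.
U+8840: 3-byte form → E8 A1 80.
Concatenated (10 bytes): 29 C3 AD F0 93 8B BB E8 A1 80.

29 C3 AD F0 93 8B BB E8 A1 80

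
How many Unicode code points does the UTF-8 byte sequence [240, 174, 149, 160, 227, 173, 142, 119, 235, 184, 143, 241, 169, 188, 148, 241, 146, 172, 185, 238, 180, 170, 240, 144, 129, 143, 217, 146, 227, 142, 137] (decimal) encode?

10

Byte at offset 0: 0xF0 = 11110000 → 4-byte char (#1). Advance 4.
Byte at offset 4: 0xE3 = 11100011 → 3-byte char (#2). Advance 3.
Byte at offset 7: 0x77 = 01110111 → 1-byte char (#3). Advance 1.
Byte at offset 8: 0xEB = 11101011 → 3-byte char (#4). Advance 3.
Byte at offset 11: 0xF1 = 11110001 → 4-byte char (#5). Advance 4.
Byte at offset 15: 0xF1 = 11110001 → 4-byte char (#6). Advance 4.
Byte at offset 19: 0xEE = 11101110 → 3-byte char (#7). Advance 3.
Byte at offset 22: 0xF0 = 11110000 → 4-byte char (#8). Advance 4.
Byte at offset 26: 0xD9 = 11011001 → 2-byte char (#9). Advance 2.
Byte at offset 28: 0xE3 = 11100011 → 3-byte char (#10). Advance 3.
Reached end at offset 31 after 10 code points.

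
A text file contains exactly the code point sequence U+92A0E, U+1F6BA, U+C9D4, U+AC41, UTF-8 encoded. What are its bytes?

U+92A0E: 4-byte form → F2 92 A8 8E.
U+1F6BA: 4-byte form → F0 9F 9A BA.
U+C9D4: 3-byte form → EC A7 94.
U+AC41: 3-byte form → EA B1 81.
Concatenated (14 bytes): F2 92 A8 8E F0 9F 9A BA EC A7 94 EA B1 81.

F2 92 A8 8E F0 9F 9A BA EC A7 94 EA B1 81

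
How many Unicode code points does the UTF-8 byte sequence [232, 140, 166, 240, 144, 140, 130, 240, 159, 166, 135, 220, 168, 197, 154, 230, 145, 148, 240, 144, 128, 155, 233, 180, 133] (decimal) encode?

Byte at offset 0: 0xE8 = 11101000 → 3-byte char (#1). Advance 3.
Byte at offset 3: 0xF0 = 11110000 → 4-byte char (#2). Advance 4.
Byte at offset 7: 0xF0 = 11110000 → 4-byte char (#3). Advance 4.
Byte at offset 11: 0xDC = 11011100 → 2-byte char (#4). Advance 2.
Byte at offset 13: 0xC5 = 11000101 → 2-byte char (#5). Advance 2.
Byte at offset 15: 0xE6 = 11100110 → 3-byte char (#6). Advance 3.
Byte at offset 18: 0xF0 = 11110000 → 4-byte char (#7). Advance 4.
Byte at offset 22: 0xE9 = 11101001 → 3-byte char (#8). Advance 3.
Reached end at offset 25 after 8 code points.

8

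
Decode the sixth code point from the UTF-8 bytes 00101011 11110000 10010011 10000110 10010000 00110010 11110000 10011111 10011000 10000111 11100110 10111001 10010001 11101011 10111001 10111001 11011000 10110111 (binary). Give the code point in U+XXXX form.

U+BE79

Offset 0: leading byte 0x2B = 00101011 → 1-byte char #1 = 2B.
Offset 1: leading byte 0xF0 = 11110000 → 4-byte char #2 = F0 93 86 90.
Offset 5: leading byte 0x32 = 00110010 → 1-byte char #3 = 32.
Offset 6: leading byte 0xF0 = 11110000 → 4-byte char #4 = F0 9F 98 87.
Offset 10: leading byte 0xE6 = 11100110 → 3-byte char #5 = E6 B9 91.
Offset 13: leading byte 0xEB = 11101011 → 3-byte char #6 = EB B9 B9.
Leading byte 0xEB = 11101011 matches 1110xxxx → 3-byte sequence.
Byte 1: 0xEB = 11101011, payload 1011 (4 bits).
Byte 2: 0xB9 = 10111001 (10xxxxxx ✓), payload 111001.
Byte 3: 0xB9 = 10111001 (10xxxxxx ✓), payload 111001.
Concatenate: 1011111001111001 = 0xBE79 (16 bits → U+BE79).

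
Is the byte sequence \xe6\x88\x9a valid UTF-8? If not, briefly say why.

Leading byte 0xE6 = 11100110 → 3-byte form.
Continuation bytes 0x88=10001000, 0x9A=10011010 all match 10xxxxxx.
Decoded value 0x621A is ≥ 0x800 (shortest form) and not a surrogate.

valid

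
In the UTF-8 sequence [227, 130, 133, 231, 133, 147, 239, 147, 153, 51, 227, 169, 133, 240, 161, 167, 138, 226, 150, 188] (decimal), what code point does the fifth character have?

Offset 0: leading byte 0xE3 = 11100011 → 3-byte char #1 = E3 82 85.
Offset 3: leading byte 0xE7 = 11100111 → 3-byte char #2 = E7 85 93.
Offset 6: leading byte 0xEF = 11101111 → 3-byte char #3 = EF 93 99.
Offset 9: leading byte 0x33 = 00110011 → 1-byte char #4 = 33.
Offset 10: leading byte 0xE3 = 11100011 → 3-byte char #5 = E3 A9 85.
Leading byte 0xE3 = 11100011 matches 1110xxxx → 3-byte sequence.
Byte 1: 0xE3 = 11100011, payload 0011 (4 bits).
Byte 2: 0xA9 = 10101001 (10xxxxxx ✓), payload 101001.
Byte 3: 0x85 = 10000101 (10xxxxxx ✓), payload 000101.
Concatenate: 0011101001000101 = 0x3A45 (16 bits → U+3A45).

U+3A45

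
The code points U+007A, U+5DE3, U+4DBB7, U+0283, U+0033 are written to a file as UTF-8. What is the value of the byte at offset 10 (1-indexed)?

0x83

1-indexed offset 10 is 0-indexed offset 9.
U+007A → 1-byte form 7A at offsets 0–0.
U+5DE3 → 3-byte form E5 B7 A3 at offsets 1–3.
U+4DBB7 → 4-byte form F1 8D AE B7 at offsets 4–7.
U+0283 → 2-byte form CA 83 at offsets 8–9.
Offset 9 falls in char 4's range; it's byte 2 of CA 83 = 0x83.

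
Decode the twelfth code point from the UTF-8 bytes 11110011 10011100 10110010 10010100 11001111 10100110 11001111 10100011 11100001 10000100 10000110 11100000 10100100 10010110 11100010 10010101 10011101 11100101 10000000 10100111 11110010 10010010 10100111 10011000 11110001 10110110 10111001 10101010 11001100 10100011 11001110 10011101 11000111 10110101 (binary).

U+01F5

Offset 0: leading byte 0xF3 = 11110011 → 4-byte char #1 = F3 9C B2 94.
Offset 4: leading byte 0xCF = 11001111 → 2-byte char #2 = CF A6.
Offset 6: leading byte 0xCF = 11001111 → 2-byte char #3 = CF A3.
Offset 8: leading byte 0xE1 = 11100001 → 3-byte char #4 = E1 84 86.
Offset 11: leading byte 0xE0 = 11100000 → 3-byte char #5 = E0 A4 96.
Offset 14: leading byte 0xE2 = 11100010 → 3-byte char #6 = E2 95 9D.
Offset 17: leading byte 0xE5 = 11100101 → 3-byte char #7 = E5 80 A7.
Offset 20: leading byte 0xF2 = 11110010 → 4-byte char #8 = F2 92 A7 98.
Offset 24: leading byte 0xF1 = 11110001 → 4-byte char #9 = F1 B6 B9 AA.
Offset 28: leading byte 0xCC = 11001100 → 2-byte char #10 = CC A3.
Offset 30: leading byte 0xCE = 11001110 → 2-byte char #11 = CE 9D.
Offset 32: leading byte 0xC7 = 11000111 → 2-byte char #12 = C7 B5.
Leading byte 0xC7 = 11000111 matches 110xxxxx → 2-byte sequence.
Byte 1: 0xC7 = 11000111, payload 00111 (5 bits).
Byte 2: 0xB5 = 10110101 (10xxxxxx ✓), payload 110101.
Concatenate: 00111110101 = 0x1F5 (11 bits → U+01F5).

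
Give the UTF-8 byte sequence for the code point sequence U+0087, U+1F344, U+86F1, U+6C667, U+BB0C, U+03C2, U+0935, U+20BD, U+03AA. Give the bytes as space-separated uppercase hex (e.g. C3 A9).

C2 87 F0 9F 8D 84 E8 9B B1 F1 AC 99 A7 EB AC 8C CF 82 E0 A4 B5 E2 82 BD CE AA

U+0087: 2-byte form → C2 87.
U+1F344: 4-byte form → F0 9F 8D 84.
U+86F1: 3-byte form → E8 9B B1.
U+6C667: 4-byte form → F1 AC 99 A7.
U+BB0C: 3-byte form → EB AC 8C.
U+03C2: 2-byte form → CF 82.
U+0935: 3-byte form → E0 A4 B5.
U+20BD: 3-byte form → E2 82 BD.
U+03AA: 2-byte form → CE AA.
Concatenated (26 bytes): C2 87 F0 9F 8D 84 E8 9B B1 F1 AC 99 A7 EB AC 8C CF 82 E0 A4 B5 E2 82 BD CE AA.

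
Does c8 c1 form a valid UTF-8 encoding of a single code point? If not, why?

invalid (non-continuation byte where continuation expected)

Leading byte 0xC8 = 11001000 → 2-byte form.
Byte 2 is 0xC1 = 11000001, which is not 10xxxxxx — expected a continuation byte.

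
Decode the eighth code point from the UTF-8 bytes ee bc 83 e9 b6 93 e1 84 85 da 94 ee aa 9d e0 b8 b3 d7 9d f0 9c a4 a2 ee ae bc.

Offset 0: leading byte 0xEE = 11101110 → 3-byte char #1 = EE BC 83.
Offset 3: leading byte 0xE9 = 11101001 → 3-byte char #2 = E9 B6 93.
Offset 6: leading byte 0xE1 = 11100001 → 3-byte char #3 = E1 84 85.
Offset 9: leading byte 0xDA = 11011010 → 2-byte char #4 = DA 94.
Offset 11: leading byte 0xEE = 11101110 → 3-byte char #5 = EE AA 9D.
Offset 14: leading byte 0xE0 = 11100000 → 3-byte char #6 = E0 B8 B3.
Offset 17: leading byte 0xD7 = 11010111 → 2-byte char #7 = D7 9D.
Offset 19: leading byte 0xF0 = 11110000 → 4-byte char #8 = F0 9C A4 A2.
Leading byte 0xF0 = 11110000 matches 11110xxx → 4-byte sequence.
Byte 1: 0xF0 = 11110000, payload 000 (3 bits).
Byte 2: 0x9C = 10011100 (10xxxxxx ✓), payload 011100.
Byte 3: 0xA4 = 10100100 (10xxxxxx ✓), payload 100100.
Byte 4: 0xA2 = 10100010 (10xxxxxx ✓), payload 100010.
Concatenate: 000011100100100100010 = 0x1C922 (21 bits → U+1C922).

U+1C922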